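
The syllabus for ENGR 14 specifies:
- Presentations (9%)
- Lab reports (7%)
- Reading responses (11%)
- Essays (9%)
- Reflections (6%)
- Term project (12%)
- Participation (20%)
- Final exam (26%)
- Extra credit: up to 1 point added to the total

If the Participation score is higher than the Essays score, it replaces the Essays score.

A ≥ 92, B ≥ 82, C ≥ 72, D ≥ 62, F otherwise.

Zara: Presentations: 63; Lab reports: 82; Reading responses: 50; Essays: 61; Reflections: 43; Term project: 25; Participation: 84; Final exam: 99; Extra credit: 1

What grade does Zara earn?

C

Participation (84) > Essays (61), so Essays counts as 84.
Weighted total:
  Presentations 63 × 0.09 = 5.67
  Lab reports 82 × 0.07 = 5.74
  Reading responses 50 × 0.11 = 5.5
  Essays 84 × 0.09 = 7.56
  Reflections 43 × 0.06 = 2.58
  Term project 25 × 0.12 = 3
  Participation 84 × 0.2 = 16.8
  Final exam 99 × 0.26 = 25.74
Sum = 72.59
Extra credit: 72.59 + 1 = 73.59
73.59 is ≥ 72 and < 82 → C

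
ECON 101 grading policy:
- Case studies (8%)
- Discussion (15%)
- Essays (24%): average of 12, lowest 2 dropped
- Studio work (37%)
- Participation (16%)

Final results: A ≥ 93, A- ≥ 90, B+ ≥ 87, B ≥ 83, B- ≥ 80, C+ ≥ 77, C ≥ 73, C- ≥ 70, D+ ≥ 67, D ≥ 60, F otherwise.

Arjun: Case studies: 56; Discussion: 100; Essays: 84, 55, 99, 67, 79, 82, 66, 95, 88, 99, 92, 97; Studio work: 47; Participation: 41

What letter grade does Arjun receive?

D

Essays: drop 55, 66 → average of remaining 10 = 882/10 = 88.2
Weighted total:
  Case studies 56 × 0.08 = 4.48
  Discussion 100 × 0.15 = 15
  Essays 88.2 × 0.24 = 21.168
  Studio work 47 × 0.37 = 17.39
  Participation 41 × 0.16 = 6.56
Sum = 64.598
64.598 is ≥ 60 and < 67 → D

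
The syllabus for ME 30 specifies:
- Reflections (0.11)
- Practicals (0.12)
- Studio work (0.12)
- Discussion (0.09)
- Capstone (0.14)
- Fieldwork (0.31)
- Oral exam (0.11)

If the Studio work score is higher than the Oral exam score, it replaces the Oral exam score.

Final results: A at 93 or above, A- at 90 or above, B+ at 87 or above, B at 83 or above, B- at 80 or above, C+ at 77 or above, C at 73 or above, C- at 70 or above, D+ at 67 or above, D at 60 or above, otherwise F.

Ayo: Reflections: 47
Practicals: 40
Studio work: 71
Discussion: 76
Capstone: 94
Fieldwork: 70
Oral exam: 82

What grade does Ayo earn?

D+

Studio work (71) ≤ Oral exam (82), so Oral exam stays at 82.
Weighted total:
  Reflections 47 × 0.11 = 5.17
  Practicals 40 × 0.12 = 4.8
  Studio work 71 × 0.12 = 8.52
  Discussion 76 × 0.09 = 6.84
  Capstone 94 × 0.14 = 13.16
  Fieldwork 70 × 0.31 = 21.7
  Oral exam 82 × 0.11 = 9.02
Sum = 69.21
69.21 is ≥ 67 and < 70 → D+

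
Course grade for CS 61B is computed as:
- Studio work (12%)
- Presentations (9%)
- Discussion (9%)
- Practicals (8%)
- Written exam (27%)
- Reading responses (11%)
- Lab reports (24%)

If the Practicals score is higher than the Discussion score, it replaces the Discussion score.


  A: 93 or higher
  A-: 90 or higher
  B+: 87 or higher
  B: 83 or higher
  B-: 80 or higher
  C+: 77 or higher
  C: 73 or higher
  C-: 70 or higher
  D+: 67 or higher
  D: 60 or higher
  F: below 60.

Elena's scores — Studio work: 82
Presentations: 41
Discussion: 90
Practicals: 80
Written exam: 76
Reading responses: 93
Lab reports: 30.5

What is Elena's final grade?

D

Practicals (80) ≤ Discussion (90), so Discussion stays at 90.
Weighted total:
  Studio work 82 × 0.12 = 9.84
  Presentations 41 × 0.09 = 3.69
  Discussion 90 × 0.09 = 8.1
  Practicals 80 × 0.08 = 6.4
  Written exam 76 × 0.27 = 20.52
  Reading responses 93 × 0.11 = 10.23
  Lab reports 30.5 × 0.24 = 7.32
Sum = 66.1
66.1 is ≥ 60 and < 67 → D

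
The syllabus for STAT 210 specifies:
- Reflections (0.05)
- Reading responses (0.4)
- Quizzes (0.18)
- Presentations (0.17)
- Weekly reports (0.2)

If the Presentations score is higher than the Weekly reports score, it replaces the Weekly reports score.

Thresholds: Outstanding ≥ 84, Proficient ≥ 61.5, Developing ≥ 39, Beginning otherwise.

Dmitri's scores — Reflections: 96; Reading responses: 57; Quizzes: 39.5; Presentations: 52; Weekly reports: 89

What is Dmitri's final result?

Presentations (52) ≤ Weekly reports (89), so Weekly reports stays at 89.
Weighted total:
  Reflections 96 × 0.05 = 4.8
  Reading responses 57 × 0.4 = 22.8
  Quizzes 39.5 × 0.18 = 7.11
  Presentations 52 × 0.17 = 8.84
  Weekly reports 89 × 0.2 = 17.8
Sum = 61.35
61.35 is ≥ 39 and < 61.5 → Developing

Developing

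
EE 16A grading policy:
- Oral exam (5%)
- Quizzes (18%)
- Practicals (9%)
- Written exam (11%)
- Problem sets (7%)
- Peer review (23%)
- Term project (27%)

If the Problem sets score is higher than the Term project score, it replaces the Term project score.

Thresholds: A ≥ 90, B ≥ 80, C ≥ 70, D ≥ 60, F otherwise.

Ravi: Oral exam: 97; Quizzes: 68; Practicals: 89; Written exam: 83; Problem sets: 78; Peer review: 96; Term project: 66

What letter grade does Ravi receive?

B

Problem sets (78) > Term project (66), so Term project counts as 78.
Weighted total:
  Oral exam 97 × 0.05 = 4.85
  Quizzes 68 × 0.18 = 12.24
  Practicals 89 × 0.09 = 8.01
  Written exam 83 × 0.11 = 9.13
  Problem sets 78 × 0.07 = 5.46
  Peer review 96 × 0.23 = 22.08
  Term project 78 × 0.27 = 21.06
Sum = 82.83
82.83 is ≥ 80 and < 90 → B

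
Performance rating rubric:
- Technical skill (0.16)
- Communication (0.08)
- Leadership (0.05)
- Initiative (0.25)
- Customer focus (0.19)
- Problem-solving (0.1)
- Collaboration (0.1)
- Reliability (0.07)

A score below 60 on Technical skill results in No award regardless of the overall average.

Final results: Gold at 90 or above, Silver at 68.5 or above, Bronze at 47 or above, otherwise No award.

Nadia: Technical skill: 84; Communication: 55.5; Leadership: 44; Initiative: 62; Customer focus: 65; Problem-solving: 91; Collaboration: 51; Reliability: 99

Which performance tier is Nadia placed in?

Silver

Technical skill score 84 ≥ 60: minimum met.
Weighted total:
  Technical skill 84 × 0.16 = 13.44
  Communication 55.5 × 0.08 = 4.44
  Leadership 44 × 0.05 = 2.2
  Initiative 62 × 0.25 = 15.5
  Customer focus 65 × 0.19 = 12.35
  Problem-solving 91 × 0.1 = 9.1
  Collaboration 51 × 0.1 = 5.1
  Reliability 99 × 0.07 = 6.93
Sum = 69.06
69.06 is ≥ 68.5 and < 90 → Silver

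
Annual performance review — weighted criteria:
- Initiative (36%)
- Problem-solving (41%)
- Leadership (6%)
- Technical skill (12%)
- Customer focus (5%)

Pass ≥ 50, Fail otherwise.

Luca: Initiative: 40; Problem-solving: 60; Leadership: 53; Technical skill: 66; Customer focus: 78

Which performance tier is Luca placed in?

Weighted total:
  Initiative 40 × 0.36 = 14.4
  Problem-solving 60 × 0.41 = 24.6
  Leadership 53 × 0.06 = 3.18
  Technical skill 66 × 0.12 = 7.92
  Customer focus 78 × 0.05 = 3.9
Sum = 54
54 ≥ 50 → Pass

Pass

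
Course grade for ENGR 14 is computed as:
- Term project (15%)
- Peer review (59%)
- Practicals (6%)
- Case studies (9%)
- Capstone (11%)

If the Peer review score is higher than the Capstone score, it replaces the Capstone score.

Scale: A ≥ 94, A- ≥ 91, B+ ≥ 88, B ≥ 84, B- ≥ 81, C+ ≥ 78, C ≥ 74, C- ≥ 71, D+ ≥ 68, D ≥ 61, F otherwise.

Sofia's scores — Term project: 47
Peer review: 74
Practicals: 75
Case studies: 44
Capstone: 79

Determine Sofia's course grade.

Peer review (74) ≤ Capstone (79), so Capstone stays at 79.
Weighted total:
  Term project 47 × 0.15 = 7.05
  Peer review 74 × 0.59 = 43.66
  Practicals 75 × 0.06 = 4.5
  Case studies 44 × 0.09 = 3.96
  Capstone 79 × 0.11 = 8.69
Sum = 67.86
67.86 is ≥ 61 and < 68 → D

D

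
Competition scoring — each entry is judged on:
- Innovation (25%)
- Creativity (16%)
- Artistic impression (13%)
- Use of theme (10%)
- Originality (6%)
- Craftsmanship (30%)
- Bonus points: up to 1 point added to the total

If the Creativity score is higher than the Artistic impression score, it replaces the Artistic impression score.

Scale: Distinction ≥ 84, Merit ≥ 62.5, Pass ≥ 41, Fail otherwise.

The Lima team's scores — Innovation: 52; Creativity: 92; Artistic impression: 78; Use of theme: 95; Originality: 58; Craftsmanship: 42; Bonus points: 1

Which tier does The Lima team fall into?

Creativity (92) > Artistic impression (78), so Artistic impression counts as 92.
Weighted total:
  Innovation 52 × 0.25 = 13
  Creativity 92 × 0.16 = 14.72
  Artistic impression 92 × 0.13 = 11.96
  Use of theme 95 × 0.1 = 9.5
  Originality 58 × 0.06 = 3.48
  Craftsmanship 42 × 0.3 = 12.6
Sum = 65.26
Bonus points: 65.26 + 1 = 66.26
66.26 is ≥ 62.5 and < 84 → Merit

Merit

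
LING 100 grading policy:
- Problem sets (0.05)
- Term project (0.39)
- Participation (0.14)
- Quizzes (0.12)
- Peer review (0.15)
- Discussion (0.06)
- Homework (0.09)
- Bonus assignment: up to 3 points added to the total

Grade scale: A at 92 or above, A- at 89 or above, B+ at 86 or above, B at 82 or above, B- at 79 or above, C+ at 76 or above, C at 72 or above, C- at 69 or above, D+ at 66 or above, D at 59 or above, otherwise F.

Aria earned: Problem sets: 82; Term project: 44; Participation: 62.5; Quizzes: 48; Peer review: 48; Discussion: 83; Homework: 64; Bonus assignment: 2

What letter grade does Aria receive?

F

Weighted total:
  Problem sets 82 × 0.05 = 4.1
  Term project 44 × 0.39 = 17.16
  Participation 62.5 × 0.14 = 8.75
  Quizzes 48 × 0.12 = 5.76
  Peer review 48 × 0.15 = 7.2
  Discussion 83 × 0.06 = 4.98
  Homework 64 × 0.09 = 5.76
Sum = 53.71
Bonus assignment: 53.71 + 2 = 55.71
55.71 < 59 → F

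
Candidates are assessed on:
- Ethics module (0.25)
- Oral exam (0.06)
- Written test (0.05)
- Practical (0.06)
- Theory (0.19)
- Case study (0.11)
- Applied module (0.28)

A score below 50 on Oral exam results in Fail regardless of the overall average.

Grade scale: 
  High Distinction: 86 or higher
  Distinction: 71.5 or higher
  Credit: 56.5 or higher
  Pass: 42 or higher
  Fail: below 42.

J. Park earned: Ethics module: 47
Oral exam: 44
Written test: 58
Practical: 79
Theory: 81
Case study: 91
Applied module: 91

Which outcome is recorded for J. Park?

Oral exam score 44 < 50: minimum not met.
Weighted total:
  Ethics module 47 × 0.25 = 11.75
  Oral exam 44 × 0.06 = 2.64
  Written test 58 × 0.05 = 2.9
  Practical 79 × 0.06 = 4.74
  Theory 81 × 0.19 = 15.39
  Case study 91 × 0.11 = 10.01
  Applied module 91 × 0.28 = 25.48
Sum = 72.91
Because the Oral exam minimum was not met, the result is Fail.

Fail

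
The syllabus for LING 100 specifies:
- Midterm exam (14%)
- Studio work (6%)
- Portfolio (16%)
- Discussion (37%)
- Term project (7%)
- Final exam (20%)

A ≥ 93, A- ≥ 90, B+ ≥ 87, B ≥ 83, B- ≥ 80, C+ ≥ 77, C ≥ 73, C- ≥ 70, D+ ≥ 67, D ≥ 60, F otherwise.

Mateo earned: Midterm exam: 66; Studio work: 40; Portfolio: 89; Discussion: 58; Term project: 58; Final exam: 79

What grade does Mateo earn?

D+

Weighted total:
  Midterm exam 66 × 0.14 = 9.24
  Studio work 40 × 0.06 = 2.4
  Portfolio 89 × 0.16 = 14.24
  Discussion 58 × 0.37 = 21.46
  Term project 58 × 0.07 = 4.06
  Final exam 79 × 0.2 = 15.8
Sum = 67.2
67.2 is ≥ 67 and < 70 → D+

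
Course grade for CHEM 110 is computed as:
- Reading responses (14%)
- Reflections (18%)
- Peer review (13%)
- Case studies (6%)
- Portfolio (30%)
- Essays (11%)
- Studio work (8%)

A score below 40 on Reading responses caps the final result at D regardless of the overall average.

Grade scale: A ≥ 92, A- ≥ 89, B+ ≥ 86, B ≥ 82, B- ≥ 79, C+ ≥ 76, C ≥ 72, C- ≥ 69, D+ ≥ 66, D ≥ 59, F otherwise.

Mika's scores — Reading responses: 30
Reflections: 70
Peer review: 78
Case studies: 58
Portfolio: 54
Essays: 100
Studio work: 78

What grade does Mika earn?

D

Reading responses score 30 < 40: minimum not met.
Weighted total:
  Reading responses 30 × 0.14 = 4.2
  Reflections 70 × 0.18 = 12.6
  Peer review 78 × 0.13 = 10.14
  Case studies 58 × 0.06 = 3.48
  Portfolio 54 × 0.3 = 16.2
  Essays 100 × 0.11 = 11
  Studio work 78 × 0.08 = 6.24
Sum = 63.86
63.86 would be D; cap at D applies → D.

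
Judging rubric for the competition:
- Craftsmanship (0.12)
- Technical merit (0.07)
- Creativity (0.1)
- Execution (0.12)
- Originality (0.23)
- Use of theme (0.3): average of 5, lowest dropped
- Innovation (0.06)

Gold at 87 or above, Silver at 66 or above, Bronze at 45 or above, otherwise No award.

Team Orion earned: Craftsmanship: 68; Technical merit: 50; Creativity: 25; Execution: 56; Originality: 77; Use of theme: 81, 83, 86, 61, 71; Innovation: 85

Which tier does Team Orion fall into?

Silver

Use of theme: drop 61 → average of remaining 4 = 321/4 = 80.25
Weighted total:
  Craftsmanship 68 × 0.12 = 8.16
  Technical merit 50 × 0.07 = 3.5
  Creativity 25 × 0.1 = 2.5
  Execution 56 × 0.12 = 6.72
  Originality 77 × 0.23 = 17.71
  Use of theme 80.25 × 0.3 = 24.075
  Innovation 85 × 0.06 = 5.1
Sum = 67.765
67.765 is ≥ 66 and < 87 → Silver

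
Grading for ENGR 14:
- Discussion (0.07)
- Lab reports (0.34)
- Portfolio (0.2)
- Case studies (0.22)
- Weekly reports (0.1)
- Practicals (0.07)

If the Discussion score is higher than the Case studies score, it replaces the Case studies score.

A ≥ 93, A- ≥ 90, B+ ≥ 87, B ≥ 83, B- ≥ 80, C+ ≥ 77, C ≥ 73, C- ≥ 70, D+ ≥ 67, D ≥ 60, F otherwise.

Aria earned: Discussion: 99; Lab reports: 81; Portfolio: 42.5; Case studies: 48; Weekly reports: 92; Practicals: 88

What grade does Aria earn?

B-

Discussion (99) > Case studies (48), so Case studies counts as 99.
Weighted total:
  Discussion 99 × 0.07 = 6.93
  Lab reports 81 × 0.34 = 27.54
  Portfolio 42.5 × 0.2 = 8.5
  Case studies 99 × 0.22 = 21.78
  Weekly reports 92 × 0.1 = 9.2
  Practicals 88 × 0.07 = 6.16
Sum = 80.11
80.11 is ≥ 80 and < 83 → B-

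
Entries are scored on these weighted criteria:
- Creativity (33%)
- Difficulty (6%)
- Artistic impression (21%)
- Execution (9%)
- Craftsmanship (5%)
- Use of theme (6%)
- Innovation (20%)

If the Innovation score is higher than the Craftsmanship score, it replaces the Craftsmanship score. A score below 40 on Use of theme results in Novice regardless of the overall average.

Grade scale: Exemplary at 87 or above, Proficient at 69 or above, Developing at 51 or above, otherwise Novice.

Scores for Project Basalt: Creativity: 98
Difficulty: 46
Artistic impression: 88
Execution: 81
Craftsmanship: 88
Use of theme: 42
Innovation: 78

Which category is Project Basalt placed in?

Innovation (78) ≤ Craftsmanship (88), so Craftsmanship stays at 88.
Use of theme score 42 ≥ 40: minimum met.
Weighted total:
  Creativity 98 × 0.33 = 32.34
  Difficulty 46 × 0.06 = 2.76
  Artistic impression 88 × 0.21 = 18.48
  Execution 81 × 0.09 = 7.29
  Craftsmanship 88 × 0.05 = 4.4
  Use of theme 42 × 0.06 = 2.52
  Innovation 78 × 0.2 = 15.6
Sum = 83.39
83.39 is ≥ 69 and < 87 → Proficient

Proficient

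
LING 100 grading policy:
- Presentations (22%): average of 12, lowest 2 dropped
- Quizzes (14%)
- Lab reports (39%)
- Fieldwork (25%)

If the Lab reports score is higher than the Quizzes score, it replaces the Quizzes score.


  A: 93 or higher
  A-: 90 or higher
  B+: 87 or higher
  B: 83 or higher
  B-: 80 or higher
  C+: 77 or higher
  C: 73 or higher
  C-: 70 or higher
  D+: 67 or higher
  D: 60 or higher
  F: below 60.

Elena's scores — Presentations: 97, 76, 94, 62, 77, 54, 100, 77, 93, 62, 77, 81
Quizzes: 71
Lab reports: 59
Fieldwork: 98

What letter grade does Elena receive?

C

Presentations: drop 54, 62 → average of remaining 10 = 834/10 = 83.4
Lab reports (59) ≤ Quizzes (71), so Quizzes stays at 71.
Weighted total:
  Presentations 83.4 × 0.22 = 18.348
  Quizzes 71 × 0.14 = 9.94
  Lab reports 59 × 0.39 = 23.01
  Fieldwork 98 × 0.25 = 24.5
Sum = 75.798
75.798 is ≥ 73 and < 77 → C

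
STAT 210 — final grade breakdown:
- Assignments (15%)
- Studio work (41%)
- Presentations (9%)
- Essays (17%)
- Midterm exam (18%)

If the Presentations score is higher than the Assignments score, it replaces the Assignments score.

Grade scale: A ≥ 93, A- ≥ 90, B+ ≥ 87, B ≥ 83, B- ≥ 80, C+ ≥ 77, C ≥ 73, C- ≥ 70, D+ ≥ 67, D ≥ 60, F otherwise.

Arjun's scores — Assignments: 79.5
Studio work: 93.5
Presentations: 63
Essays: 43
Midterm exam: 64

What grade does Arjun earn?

Presentations (63) ≤ Assignments (79.5), so Assignments stays at 79.5.
Weighted total:
  Assignments 79.5 × 0.15 = 11.925
  Studio work 93.5 × 0.41 = 38.335
  Presentations 63 × 0.09 = 5.67
  Essays 43 × 0.17 = 7.31
  Midterm exam 64 × 0.18 = 11.52
Sum = 74.76
74.76 is ≥ 73 and < 77 → C

C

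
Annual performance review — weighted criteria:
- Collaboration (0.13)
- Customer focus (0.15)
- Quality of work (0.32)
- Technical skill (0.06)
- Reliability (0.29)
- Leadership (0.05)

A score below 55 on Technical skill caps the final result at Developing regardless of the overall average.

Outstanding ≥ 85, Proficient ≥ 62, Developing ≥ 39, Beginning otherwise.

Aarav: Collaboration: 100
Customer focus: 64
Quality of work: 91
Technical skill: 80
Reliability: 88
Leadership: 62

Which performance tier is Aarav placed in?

Technical skill score 80 ≥ 55: minimum met.
Weighted total:
  Collaboration 100 × 0.13 = 13
  Customer focus 64 × 0.15 = 9.6
  Quality of work 91 × 0.32 = 29.12
  Technical skill 80 × 0.06 = 4.8
  Reliability 88 × 0.29 = 25.52
  Leadership 62 × 0.05 = 3.1
Sum = 85.14
85.14 ≥ 85 → Outstanding

Outstanding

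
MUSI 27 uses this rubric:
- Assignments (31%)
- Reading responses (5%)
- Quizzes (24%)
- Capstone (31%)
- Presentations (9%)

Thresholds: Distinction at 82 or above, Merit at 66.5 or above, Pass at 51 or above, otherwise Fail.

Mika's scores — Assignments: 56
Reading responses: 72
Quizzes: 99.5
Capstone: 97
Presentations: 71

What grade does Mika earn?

Weighted total:
  Assignments 56 × 0.31 = 17.36
  Reading responses 72 × 0.05 = 3.6
  Quizzes 99.5 × 0.24 = 23.88
  Capstone 97 × 0.31 = 30.07
  Presentations 71 × 0.09 = 6.39
Sum = 81.3
81.3 is ≥ 66.5 and < 82 → Merit

Merit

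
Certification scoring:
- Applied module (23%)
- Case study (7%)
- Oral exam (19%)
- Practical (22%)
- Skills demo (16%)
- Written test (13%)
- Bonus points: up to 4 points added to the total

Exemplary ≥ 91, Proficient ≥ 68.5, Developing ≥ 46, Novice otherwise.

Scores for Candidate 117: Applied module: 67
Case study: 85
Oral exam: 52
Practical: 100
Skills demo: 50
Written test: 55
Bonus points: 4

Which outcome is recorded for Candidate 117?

Proficient

Weighted total:
  Applied module 67 × 0.23 = 15.41
  Case study 85 × 0.07 = 5.95
  Oral exam 52 × 0.19 = 9.88
  Practical 100 × 0.22 = 22
  Skills demo 50 × 0.16 = 8
  Written test 55 × 0.13 = 7.15
Sum = 68.39
Bonus points: 68.39 + 4 = 72.39
72.39 is ≥ 68.5 and < 91 → Proficient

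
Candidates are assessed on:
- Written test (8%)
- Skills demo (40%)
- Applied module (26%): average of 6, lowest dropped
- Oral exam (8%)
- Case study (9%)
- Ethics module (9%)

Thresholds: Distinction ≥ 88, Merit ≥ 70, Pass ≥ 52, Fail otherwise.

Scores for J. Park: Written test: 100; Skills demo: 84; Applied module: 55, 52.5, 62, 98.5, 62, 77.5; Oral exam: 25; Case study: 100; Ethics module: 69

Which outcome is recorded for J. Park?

Merit

Applied module: drop 52.5 → average of remaining 5 = 355/5 = 71
Weighted total:
  Written test 100 × 0.08 = 8
  Skills demo 84 × 0.4 = 33.6
  Applied module 71 × 0.26 = 18.46
  Oral exam 25 × 0.08 = 2
  Case study 100 × 0.09 = 9
  Ethics module 69 × 0.09 = 6.21
Sum = 77.27
77.27 is ≥ 70 and < 88 → Merit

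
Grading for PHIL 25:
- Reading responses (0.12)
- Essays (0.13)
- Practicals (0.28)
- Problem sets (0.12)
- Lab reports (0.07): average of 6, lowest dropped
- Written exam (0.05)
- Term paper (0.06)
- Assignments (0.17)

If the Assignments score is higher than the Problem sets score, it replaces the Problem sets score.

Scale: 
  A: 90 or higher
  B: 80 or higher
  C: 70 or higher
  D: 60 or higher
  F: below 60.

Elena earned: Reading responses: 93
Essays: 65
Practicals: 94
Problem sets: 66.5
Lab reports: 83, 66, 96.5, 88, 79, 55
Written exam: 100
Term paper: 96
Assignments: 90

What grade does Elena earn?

Lab reports: drop 55 → average of remaining 5 = 412.5/5 = 82.5
Assignments (90) > Problem sets (66.5), so Problem sets counts as 90.
Weighted total:
  Reading responses 93 × 0.12 = 11.16
  Essays 65 × 0.13 = 8.45
  Practicals 94 × 0.28 = 26.32
  Problem sets 90 × 0.12 = 10.8
  Lab reports 82.5 × 0.07 = 5.775
  Written exam 100 × 0.05 = 5
  Term paper 96 × 0.06 = 5.76
  Assignments 90 × 0.17 = 15.3
Sum = 88.565
88.565 is ≥ 80 and < 90 → B

B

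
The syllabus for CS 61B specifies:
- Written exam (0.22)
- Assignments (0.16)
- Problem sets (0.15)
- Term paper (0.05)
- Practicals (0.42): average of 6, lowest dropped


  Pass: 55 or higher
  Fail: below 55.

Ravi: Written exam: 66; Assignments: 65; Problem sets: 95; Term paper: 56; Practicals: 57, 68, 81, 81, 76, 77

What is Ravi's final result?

Pass

Practicals: drop 57 → average of remaining 5 = 383/5 = 76.6
Weighted total:
  Written exam 66 × 0.22 = 14.52
  Assignments 65 × 0.16 = 10.4
  Problem sets 95 × 0.15 = 14.25
  Term paper 56 × 0.05 = 2.8
  Practicals 76.6 × 0.42 = 32.172
Sum = 74.142
74.142 ≥ 55 → Pass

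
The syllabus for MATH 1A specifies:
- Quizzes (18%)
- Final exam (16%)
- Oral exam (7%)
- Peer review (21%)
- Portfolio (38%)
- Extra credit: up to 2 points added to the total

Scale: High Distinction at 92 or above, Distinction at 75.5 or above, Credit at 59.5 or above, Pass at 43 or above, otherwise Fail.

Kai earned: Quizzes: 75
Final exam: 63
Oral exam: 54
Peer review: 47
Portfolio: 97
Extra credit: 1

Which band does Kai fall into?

Credit

Weighted total:
  Quizzes 75 × 0.18 = 13.5
  Final exam 63 × 0.16 = 10.08
  Oral exam 54 × 0.07 = 3.78
  Peer review 47 × 0.21 = 9.87
  Portfolio 97 × 0.38 = 36.86
Sum = 74.09
Extra credit: 74.09 + 1 = 75.09
75.09 is ≥ 59.5 and < 75.5 → Credit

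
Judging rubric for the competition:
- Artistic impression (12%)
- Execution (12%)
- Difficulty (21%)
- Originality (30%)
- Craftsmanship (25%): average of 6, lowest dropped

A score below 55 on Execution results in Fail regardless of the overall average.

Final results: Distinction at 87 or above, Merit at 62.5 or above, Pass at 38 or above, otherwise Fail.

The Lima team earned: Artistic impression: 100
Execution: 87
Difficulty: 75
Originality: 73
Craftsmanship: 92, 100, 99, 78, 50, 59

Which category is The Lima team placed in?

Merit

Craftsmanship: drop 50 → average of remaining 5 = 428/5 = 85.6
Execution score 87 ≥ 55: minimum met.
Weighted total:
  Artistic impression 100 × 0.12 = 12
  Execution 87 × 0.12 = 10.44
  Difficulty 75 × 0.21 = 15.75
  Originality 73 × 0.3 = 21.9
  Craftsmanship 85.6 × 0.25 = 21.4
Sum = 81.49
81.49 is ≥ 62.5 and < 87 → Merit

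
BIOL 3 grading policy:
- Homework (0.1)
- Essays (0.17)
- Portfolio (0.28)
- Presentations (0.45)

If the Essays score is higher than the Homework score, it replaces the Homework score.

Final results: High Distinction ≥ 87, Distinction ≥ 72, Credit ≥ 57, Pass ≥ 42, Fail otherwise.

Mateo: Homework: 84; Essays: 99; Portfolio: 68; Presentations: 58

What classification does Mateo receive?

Credit

Essays (99) > Homework (84), so Homework counts as 99.
Weighted total:
  Homework 99 × 0.1 = 9.9
  Essays 99 × 0.17 = 16.83
  Portfolio 68 × 0.28 = 19.04
  Presentations 58 × 0.45 = 26.1
Sum = 71.87
71.87 is ≥ 57 and < 72 → Credit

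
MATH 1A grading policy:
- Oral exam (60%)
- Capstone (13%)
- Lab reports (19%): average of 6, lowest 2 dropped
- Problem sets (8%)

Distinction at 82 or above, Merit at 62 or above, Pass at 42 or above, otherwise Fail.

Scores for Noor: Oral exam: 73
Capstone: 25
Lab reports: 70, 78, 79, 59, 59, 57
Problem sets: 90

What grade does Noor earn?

Lab reports: drop 57, 59 → average of remaining 4 = 286/4 = 71.5
Weighted total:
  Oral exam 73 × 0.6 = 43.8
  Capstone 25 × 0.13 = 3.25
  Lab reports 71.5 × 0.19 = 13.585
  Problem sets 90 × 0.08 = 7.2
Sum = 67.835
67.835 is ≥ 62 and < 82 → Merit

Merit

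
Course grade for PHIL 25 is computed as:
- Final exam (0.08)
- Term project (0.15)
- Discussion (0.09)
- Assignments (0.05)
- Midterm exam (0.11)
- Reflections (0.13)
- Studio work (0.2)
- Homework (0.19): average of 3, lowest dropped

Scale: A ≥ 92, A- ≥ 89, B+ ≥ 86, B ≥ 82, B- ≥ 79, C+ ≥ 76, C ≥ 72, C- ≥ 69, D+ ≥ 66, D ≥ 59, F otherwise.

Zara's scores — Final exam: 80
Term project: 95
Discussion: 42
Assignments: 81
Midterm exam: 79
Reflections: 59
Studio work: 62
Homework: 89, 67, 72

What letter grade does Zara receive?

Homework: drop 67 → average of remaining 2 = 161/2 = 80.5
Weighted total:
  Final exam 80 × 0.08 = 6.4
  Term project 95 × 0.15 = 14.25
  Discussion 42 × 0.09 = 3.78
  Assignments 81 × 0.05 = 4.05
  Midterm exam 79 × 0.11 = 8.69
  Reflections 59 × 0.13 = 7.67
  Studio work 62 × 0.2 = 12.4
  Homework 80.5 × 0.19 = 15.295
Sum = 72.535
72.535 is ≥ 72 and < 76 → C

C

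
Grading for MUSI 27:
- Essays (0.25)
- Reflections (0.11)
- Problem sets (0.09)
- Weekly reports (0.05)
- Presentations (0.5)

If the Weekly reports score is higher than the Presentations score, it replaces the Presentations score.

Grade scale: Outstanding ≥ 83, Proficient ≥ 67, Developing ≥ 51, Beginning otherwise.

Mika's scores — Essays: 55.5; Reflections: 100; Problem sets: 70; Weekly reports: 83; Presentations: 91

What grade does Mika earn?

Proficient

Weekly reports (83) ≤ Presentations (91), so Presentations stays at 91.
Weighted total:
  Essays 55.5 × 0.25 = 13.875
  Reflections 100 × 0.11 = 11
  Problem sets 70 × 0.09 = 6.3
  Weekly reports 83 × 0.05 = 4.15
  Presentations 91 × 0.5 = 45.5
Sum = 80.825
80.825 is ≥ 67 and < 83 → Proficient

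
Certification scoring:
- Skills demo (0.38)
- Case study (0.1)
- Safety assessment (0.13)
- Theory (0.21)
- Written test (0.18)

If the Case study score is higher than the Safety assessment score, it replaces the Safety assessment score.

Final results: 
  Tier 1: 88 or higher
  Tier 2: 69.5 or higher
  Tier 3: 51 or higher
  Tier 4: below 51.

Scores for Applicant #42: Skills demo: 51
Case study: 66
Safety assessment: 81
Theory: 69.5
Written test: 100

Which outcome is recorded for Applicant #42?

Tier 3

Case study (66) ≤ Safety assessment (81), so Safety assessment stays at 81.
Weighted total:
  Skills demo 51 × 0.38 = 19.38
  Case study 66 × 0.1 = 6.6
  Safety assessment 81 × 0.13 = 10.53
  Theory 69.5 × 0.21 = 14.595
  Written test 100 × 0.18 = 18
Sum = 69.105
69.105 is ≥ 51 and < 69.5 → Tier 3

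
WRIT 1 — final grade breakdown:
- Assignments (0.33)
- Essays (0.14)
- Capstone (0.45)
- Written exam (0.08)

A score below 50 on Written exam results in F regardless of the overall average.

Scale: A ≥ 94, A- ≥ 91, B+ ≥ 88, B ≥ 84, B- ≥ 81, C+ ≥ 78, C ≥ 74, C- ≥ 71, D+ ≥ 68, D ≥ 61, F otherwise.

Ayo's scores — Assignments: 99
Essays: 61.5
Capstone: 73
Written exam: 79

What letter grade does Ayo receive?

C+

Written exam score 79 ≥ 50: minimum met.
Weighted total:
  Assignments 99 × 0.33 = 32.67
  Essays 61.5 × 0.14 = 8.61
  Capstone 73 × 0.45 = 32.85
  Written exam 79 × 0.08 = 6.32
Sum = 80.45
80.45 is ≥ 78 and < 81 → C+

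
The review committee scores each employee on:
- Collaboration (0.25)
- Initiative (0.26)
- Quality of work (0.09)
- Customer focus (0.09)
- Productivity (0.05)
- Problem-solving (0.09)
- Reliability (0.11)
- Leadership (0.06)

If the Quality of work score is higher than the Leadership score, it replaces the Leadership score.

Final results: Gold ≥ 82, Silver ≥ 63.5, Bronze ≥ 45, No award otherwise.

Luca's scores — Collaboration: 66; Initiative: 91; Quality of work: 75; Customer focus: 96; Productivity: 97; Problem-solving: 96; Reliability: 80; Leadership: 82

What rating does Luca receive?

Gold

Quality of work (75) ≤ Leadership (82), so Leadership stays at 82.
Weighted total:
  Collaboration 66 × 0.25 = 16.5
  Initiative 91 × 0.26 = 23.66
  Quality of work 75 × 0.09 = 6.75
  Customer focus 96 × 0.09 = 8.64
  Productivity 97 × 0.05 = 4.85
  Problem-solving 96 × 0.09 = 8.64
  Reliability 80 × 0.11 = 8.8
  Leadership 82 × 0.06 = 4.92
Sum = 82.76
82.76 ≥ 82 → Gold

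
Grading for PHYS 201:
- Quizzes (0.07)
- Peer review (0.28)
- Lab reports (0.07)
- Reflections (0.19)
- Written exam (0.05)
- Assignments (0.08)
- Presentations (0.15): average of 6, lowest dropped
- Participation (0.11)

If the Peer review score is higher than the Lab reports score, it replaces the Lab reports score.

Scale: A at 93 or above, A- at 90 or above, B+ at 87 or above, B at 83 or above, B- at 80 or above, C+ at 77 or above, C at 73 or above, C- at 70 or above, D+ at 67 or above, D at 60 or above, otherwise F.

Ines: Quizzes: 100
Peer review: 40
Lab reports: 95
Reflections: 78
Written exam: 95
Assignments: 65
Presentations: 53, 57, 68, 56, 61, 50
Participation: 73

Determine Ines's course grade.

Presentations: drop 50 → average of remaining 5 = 295/5 = 59
Peer review (40) ≤ Lab reports (95), so Lab reports stays at 95.
Weighted total:
  Quizzes 100 × 0.07 = 7
  Peer review 40 × 0.28 = 11.2
  Lab reports 95 × 0.07 = 6.65
  Reflections 78 × 0.19 = 14.82
  Written exam 95 × 0.05 = 4.75
  Assignments 65 × 0.08 = 5.2
  Presentations 59 × 0.15 = 8.85
  Participation 73 × 0.11 = 8.03
Sum = 66.5
66.5 is ≥ 60 and < 67 → D

D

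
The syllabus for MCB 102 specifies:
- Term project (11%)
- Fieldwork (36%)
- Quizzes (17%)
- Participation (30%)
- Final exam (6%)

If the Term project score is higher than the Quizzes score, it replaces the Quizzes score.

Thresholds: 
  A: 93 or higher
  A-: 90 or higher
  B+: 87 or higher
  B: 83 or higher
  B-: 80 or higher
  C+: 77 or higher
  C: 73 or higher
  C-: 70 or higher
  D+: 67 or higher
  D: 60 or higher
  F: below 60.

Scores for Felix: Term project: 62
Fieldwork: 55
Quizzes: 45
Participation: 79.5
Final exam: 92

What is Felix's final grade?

D

Term project (62) > Quizzes (45), so Quizzes counts as 62.
Weighted total:
  Term project 62 × 0.11 = 6.82
  Fieldwork 55 × 0.36 = 19.8
  Quizzes 62 × 0.17 = 10.54
  Participation 79.5 × 0.3 = 23.85
  Final exam 92 × 0.06 = 5.52
Sum = 66.53
66.53 is ≥ 60 and < 67 → D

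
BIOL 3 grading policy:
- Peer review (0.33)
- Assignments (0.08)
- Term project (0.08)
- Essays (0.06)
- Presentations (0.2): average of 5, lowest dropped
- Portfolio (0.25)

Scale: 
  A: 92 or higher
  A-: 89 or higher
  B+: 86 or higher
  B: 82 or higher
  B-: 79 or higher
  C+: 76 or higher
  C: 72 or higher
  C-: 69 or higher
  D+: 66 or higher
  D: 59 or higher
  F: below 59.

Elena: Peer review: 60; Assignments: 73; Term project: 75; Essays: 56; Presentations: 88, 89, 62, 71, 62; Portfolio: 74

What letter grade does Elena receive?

C-

Presentations: drop 62 → average of remaining 4 = 310/4 = 77.5
Weighted total:
  Peer review 60 × 0.33 = 19.8
  Assignments 73 × 0.08 = 5.84
  Term project 75 × 0.08 = 6
  Essays 56 × 0.06 = 3.36
  Presentations 77.5 × 0.2 = 15.5
  Portfolio 74 × 0.25 = 18.5
Sum = 69
69 is ≥ 69 and < 72 → C-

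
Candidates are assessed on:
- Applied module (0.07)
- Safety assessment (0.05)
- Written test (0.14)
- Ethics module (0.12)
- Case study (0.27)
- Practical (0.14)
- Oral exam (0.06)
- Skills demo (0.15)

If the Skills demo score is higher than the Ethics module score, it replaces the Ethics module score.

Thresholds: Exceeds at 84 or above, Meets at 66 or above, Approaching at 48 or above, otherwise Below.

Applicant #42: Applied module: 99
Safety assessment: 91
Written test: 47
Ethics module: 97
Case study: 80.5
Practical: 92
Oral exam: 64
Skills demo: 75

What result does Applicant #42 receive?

Meets

Skills demo (75) ≤ Ethics module (97), so Ethics module stays at 97.
Weighted total:
  Applied module 99 × 0.07 = 6.93
  Safety assessment 91 × 0.05 = 4.55
  Written test 47 × 0.14 = 6.58
  Ethics module 97 × 0.12 = 11.64
  Case study 80.5 × 0.27 = 21.735
  Practical 92 × 0.14 = 12.88
  Oral exam 64 × 0.06 = 3.84
  Skills demo 75 × 0.15 = 11.25
Sum = 79.405
79.405 is ≥ 66 and < 84 → Meets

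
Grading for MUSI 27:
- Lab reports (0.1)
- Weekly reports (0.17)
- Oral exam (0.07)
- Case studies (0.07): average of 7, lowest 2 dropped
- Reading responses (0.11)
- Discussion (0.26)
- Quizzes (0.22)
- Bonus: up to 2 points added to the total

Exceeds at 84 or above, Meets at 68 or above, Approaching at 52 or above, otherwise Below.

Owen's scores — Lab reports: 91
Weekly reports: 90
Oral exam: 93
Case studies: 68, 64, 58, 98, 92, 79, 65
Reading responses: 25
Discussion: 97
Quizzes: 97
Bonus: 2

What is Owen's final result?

Exceeds

Case studies: drop 58, 64 → average of remaining 5 = 402/5 = 80.4
Weighted total:
  Lab reports 91 × 0.1 = 9.1
  Weekly reports 90 × 0.17 = 15.3
  Oral exam 93 × 0.07 = 6.51
  Case studies 80.4 × 0.07 = 5.628
  Reading responses 25 × 0.11 = 2.75
  Discussion 97 × 0.26 = 25.22
  Quizzes 97 × 0.22 = 21.34
Sum = 85.848
Bonus: 85.848 + 2 = 87.848
87.848 ≥ 84 → Exceeds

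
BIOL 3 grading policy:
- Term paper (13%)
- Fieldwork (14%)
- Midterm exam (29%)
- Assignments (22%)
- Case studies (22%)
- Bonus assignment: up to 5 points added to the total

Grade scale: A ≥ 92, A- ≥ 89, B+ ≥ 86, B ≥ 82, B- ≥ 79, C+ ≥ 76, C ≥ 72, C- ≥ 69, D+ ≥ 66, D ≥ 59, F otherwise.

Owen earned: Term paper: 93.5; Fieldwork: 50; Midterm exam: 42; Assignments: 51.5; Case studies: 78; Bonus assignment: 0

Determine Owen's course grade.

Weighted total:
  Term paper 93.5 × 0.13 = 12.155
  Fieldwork 50 × 0.14 = 7
  Midterm exam 42 × 0.29 = 12.18
  Assignments 51.5 × 0.22 = 11.33
  Case studies 78 × 0.22 = 17.16
Sum = 59.825
Bonus assignment: 59.825 + 0 = 59.825
59.825 is ≥ 59 and < 66 → D

D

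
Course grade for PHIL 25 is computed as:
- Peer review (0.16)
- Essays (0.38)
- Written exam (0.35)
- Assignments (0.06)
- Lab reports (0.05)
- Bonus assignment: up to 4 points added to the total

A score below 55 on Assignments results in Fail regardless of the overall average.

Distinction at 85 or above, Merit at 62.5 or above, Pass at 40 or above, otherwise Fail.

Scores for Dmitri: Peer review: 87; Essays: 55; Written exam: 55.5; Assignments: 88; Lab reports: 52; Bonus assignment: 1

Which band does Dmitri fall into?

Assignments score 88 ≥ 55: minimum met.
Weighted total:
  Peer review 87 × 0.16 = 13.92
  Essays 55 × 0.38 = 20.9
  Written exam 55.5 × 0.35 = 19.425
  Assignments 88 × 0.06 = 5.28
  Lab reports 52 × 0.05 = 2.6
Sum = 62.125
Bonus assignment: 62.125 + 1 = 63.125
63.125 is ≥ 62.5 and < 85 → Merit

Merit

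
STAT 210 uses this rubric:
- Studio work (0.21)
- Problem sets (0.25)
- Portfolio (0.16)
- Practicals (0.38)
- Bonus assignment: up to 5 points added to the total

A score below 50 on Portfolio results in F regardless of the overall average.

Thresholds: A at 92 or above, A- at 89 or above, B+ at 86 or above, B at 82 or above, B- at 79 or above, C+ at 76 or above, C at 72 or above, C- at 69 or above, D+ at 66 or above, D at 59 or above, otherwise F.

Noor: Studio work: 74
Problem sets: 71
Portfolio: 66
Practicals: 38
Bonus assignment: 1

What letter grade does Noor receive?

D

Portfolio score 66 ≥ 50: minimum met.
Weighted total:
  Studio work 74 × 0.21 = 15.54
  Problem sets 71 × 0.25 = 17.75
  Portfolio 66 × 0.16 = 10.56
  Practicals 38 × 0.38 = 14.44
Sum = 58.29
Bonus assignment: 58.29 + 1 = 59.29
59.29 is ≥ 59 and < 66 → D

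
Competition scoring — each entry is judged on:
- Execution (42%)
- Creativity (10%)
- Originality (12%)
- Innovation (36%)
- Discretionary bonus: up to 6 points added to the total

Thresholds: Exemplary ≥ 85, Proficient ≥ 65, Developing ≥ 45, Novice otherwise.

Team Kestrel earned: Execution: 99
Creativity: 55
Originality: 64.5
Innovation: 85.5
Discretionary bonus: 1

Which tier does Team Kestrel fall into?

Exemplary

Weighted total:
  Execution 99 × 0.42 = 41.58
  Creativity 55 × 0.1 = 5.5
  Originality 64.5 × 0.12 = 7.74
  Innovation 85.5 × 0.36 = 30.78
Sum = 85.6
Discretionary bonus: 85.6 + 1 = 86.6
86.6 ≥ 85 → Exemplary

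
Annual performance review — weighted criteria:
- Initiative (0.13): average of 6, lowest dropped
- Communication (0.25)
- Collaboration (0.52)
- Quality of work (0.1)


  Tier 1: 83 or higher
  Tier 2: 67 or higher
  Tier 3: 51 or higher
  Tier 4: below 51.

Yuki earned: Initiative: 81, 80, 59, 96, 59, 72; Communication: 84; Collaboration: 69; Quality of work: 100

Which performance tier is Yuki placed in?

Initiative: drop 59 → average of remaining 5 = 388/5 = 77.6
Weighted total:
  Initiative 77.6 × 0.13 = 10.088
  Communication 84 × 0.25 = 21
  Collaboration 69 × 0.52 = 35.88
  Quality of work 100 × 0.1 = 10
Sum = 76.968
76.968 is ≥ 67 and < 83 → Tier 2

Tier 2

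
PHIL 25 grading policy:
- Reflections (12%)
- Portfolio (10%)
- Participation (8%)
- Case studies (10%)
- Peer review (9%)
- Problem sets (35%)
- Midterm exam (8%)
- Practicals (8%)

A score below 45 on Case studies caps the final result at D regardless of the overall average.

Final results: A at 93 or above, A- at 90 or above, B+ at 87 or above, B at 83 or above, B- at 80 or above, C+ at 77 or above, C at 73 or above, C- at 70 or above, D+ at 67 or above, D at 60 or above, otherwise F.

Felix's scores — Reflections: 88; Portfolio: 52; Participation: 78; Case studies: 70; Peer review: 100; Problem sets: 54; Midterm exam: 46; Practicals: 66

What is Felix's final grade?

Case studies score 70 ≥ 45: minimum met.
Weighted total:
  Reflections 88 × 0.12 = 10.56
  Portfolio 52 × 0.1 = 5.2
  Participation 78 × 0.08 = 6.24
  Case studies 70 × 0.1 = 7
  Peer review 100 × 0.09 = 9
  Problem sets 54 × 0.35 = 18.9
  Midterm exam 46 × 0.08 = 3.68
  Practicals 66 × 0.08 = 5.28
Sum = 65.86
65.86 is ≥ 60 and < 67 → D

D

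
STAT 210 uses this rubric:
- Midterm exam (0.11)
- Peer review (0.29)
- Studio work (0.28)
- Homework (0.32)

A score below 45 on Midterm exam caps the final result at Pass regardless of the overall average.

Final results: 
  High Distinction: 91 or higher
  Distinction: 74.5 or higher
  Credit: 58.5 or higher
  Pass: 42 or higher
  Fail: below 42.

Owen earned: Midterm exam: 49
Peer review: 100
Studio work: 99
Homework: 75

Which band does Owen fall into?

Distinction

Midterm exam score 49 ≥ 45: minimum met.
Weighted total:
  Midterm exam 49 × 0.11 = 5.39
  Peer review 100 × 0.29 = 29
  Studio work 99 × 0.28 = 27.72
  Homework 75 × 0.32 = 24
Sum = 86.11
86.11 is ≥ 74.5 and < 91 → Distinction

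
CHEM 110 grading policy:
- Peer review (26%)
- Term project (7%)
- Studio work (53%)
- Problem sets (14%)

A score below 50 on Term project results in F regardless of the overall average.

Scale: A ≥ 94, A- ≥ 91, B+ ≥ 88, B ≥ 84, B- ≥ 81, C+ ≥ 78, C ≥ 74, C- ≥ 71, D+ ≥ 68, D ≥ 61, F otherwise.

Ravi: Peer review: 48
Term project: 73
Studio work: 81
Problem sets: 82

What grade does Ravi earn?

Term project score 73 ≥ 50: minimum met.
Weighted total:
  Peer review 48 × 0.26 = 12.48
  Term project 73 × 0.07 = 5.11
  Studio work 81 × 0.53 = 42.93
  Problem sets 82 × 0.14 = 11.48
Sum = 72
72 is ≥ 71 and < 74 → C-

C-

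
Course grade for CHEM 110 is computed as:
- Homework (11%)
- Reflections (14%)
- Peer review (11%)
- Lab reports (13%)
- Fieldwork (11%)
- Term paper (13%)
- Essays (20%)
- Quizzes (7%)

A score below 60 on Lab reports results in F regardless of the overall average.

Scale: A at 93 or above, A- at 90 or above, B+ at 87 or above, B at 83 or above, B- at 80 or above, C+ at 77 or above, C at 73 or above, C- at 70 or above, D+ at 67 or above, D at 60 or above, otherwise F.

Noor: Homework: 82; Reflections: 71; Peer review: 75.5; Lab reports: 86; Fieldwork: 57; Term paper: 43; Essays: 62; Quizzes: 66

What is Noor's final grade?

Lab reports score 86 ≥ 60: minimum met.
Weighted total:
  Homework 82 × 0.11 = 9.02
  Reflections 71 × 0.14 = 9.94
  Peer review 75.5 × 0.11 = 8.305
  Lab reports 86 × 0.13 = 11.18
  Fieldwork 57 × 0.11 = 6.27
  Term paper 43 × 0.13 = 5.59
  Essays 62 × 0.2 = 12.4
  Quizzes 66 × 0.07 = 4.62
Sum = 67.325
67.325 is ≥ 67 and < 70 → D+

D+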